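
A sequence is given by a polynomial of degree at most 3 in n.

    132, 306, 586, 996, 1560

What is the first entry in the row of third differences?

D1: 174, 280, 410, 564
D2: 106, 130, 154
D3: 24, 24

24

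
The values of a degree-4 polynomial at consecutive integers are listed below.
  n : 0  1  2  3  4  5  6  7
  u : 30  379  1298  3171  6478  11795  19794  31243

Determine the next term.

47006

Δ: 349, 919, 1873, 3307, 5317, 7999, 11449
Δ²: 570, 954, 1434, 2010, 2682, 3450
Δ³: 384, 480, 576, 672, 768
Δ⁴: 96, 96, 96, 96
Constant fourth difference = 96, so extend:
768 + 96 = 864;  3450 + 864 = 4314;  11449 + 4314 = 15763;  31243 + 15763 = 47006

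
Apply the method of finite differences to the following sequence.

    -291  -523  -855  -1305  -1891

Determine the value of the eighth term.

-4645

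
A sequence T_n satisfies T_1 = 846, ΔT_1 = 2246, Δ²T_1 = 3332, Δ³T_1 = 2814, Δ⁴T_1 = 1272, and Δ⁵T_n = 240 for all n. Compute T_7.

141102

Build the table forward from the leading diagonal:
D5: 240  240  240  240  240  240  240
D4: 1272  1512  1752  1992  2232  2472  2712
D3: 2814  4086  5598  7350  9342  11574  14046
D2: 3332  6146  10232  15830  23180  32522  44096
D1: 2246  5578  11724  21956  37786  60966  93488
T: 846  3092  8670  20394  42350  80136  141102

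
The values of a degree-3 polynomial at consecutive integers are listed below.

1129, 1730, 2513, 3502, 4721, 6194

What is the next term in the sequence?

7945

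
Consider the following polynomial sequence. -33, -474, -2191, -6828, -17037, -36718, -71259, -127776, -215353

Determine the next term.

-345282

D1: -441, -1717, -4637, -10209, -19681, -34541, -56517, -87577
D2: -1276, -2920, -5572, -9472, -14860, -21976, -31060
D3: -1644, -2652, -3900, -5388, -7116, -9084
D4: -1008, -1248, -1488, -1728, -1968
D5: -240, -240, -240, -240
The fifth differences are constant (-240).
-1968 − 240 = -2208;  -9084 − 2208 = -11292;  -31060 − 11292 = -42352;  -87577 − 42352 = -129929;  -215353 − 129929 = -345282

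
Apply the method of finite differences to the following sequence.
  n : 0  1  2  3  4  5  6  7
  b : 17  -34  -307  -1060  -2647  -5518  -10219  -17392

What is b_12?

-119527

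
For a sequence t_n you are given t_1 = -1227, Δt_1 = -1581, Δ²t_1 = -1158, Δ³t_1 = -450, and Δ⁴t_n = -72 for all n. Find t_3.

-5547

Build the table forward from the leading diagonal:
D4: -72, -72, -72
D3: -450, -522, -594
D2: -1158, -1608, -2130
D1: -1581, -2739, -4347
t: -1227, -2808, -5547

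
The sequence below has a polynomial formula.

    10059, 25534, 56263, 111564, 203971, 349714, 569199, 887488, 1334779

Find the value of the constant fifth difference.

480

Δ: 15475, 30729, 55301, 92407, 145743, 219485, 318289, 447291
Δ²: 15254, 24572, 37106, 53336, 73742, 98804, 129002
Δ³: 9318, 12534, 16230, 20406, 25062, 30198
Δ⁴: 3216, 3696, 4176, 4656, 5136
Δ⁵: 480, 480, 480, 480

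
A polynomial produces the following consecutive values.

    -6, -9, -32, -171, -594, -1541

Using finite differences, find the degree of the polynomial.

First differences: -3, -23, -139, -423, -947
Second differences: -20, -116, -284, -524
Third differences: -96, -168, -240
Fourth differences: -72, -72
The fourth differences are constant, so the polynomial has degree 4.

4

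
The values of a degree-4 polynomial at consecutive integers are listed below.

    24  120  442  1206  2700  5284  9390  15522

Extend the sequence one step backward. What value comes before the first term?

10

96, 322, 764, 1494, 2584, 4106, 6132
226, 442, 730, 1090, 1522, 2026
216, 288, 360, 432, 504
72, 72, 72, 72
The fourth differences are constant at 72.
Work back: 216 − 72 = 144;  226 − 144 = 82;  96 − 82 = 14;  24 − 14 = 10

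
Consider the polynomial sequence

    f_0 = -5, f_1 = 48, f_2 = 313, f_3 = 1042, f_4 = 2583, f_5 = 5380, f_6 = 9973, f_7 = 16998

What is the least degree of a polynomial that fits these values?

4

53, 265, 729, 1541, 2797, 4593, 7025
212, 464, 812, 1256, 1796, 2432
252, 348, 444, 540, 636
96, 96, 96, 96
The fourth differences are constant, so the polynomial has degree 4.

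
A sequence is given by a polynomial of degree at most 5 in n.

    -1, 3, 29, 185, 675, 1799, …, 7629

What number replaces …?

3953

Using the first 6 terms:
4, 26, 156, 490, 1124
22, 130, 334, 634
108, 204, 300
96, 96
Constant fourth difference = 96.
Extend forward: 300 + 96 = 396;  634 + 396 = 1030;  1124 + 1030 = 2154;  1799 + 2154 = 3953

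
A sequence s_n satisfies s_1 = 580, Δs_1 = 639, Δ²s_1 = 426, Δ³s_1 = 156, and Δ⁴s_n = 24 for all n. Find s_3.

Build the table forward from the leading diagonal:
Fourth differences: 24  24  24
Third differences: 156  180  204
Second differences: 426  582  762
First differences: 639  1065  1647
s: 580  1219  2284

2284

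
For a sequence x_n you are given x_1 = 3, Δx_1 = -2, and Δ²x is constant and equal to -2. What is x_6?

Build the table forward from the leading diagonal:
D2: -2, -2, -2, -2, -2, -2
D1: -2, -4, -6, -8, -10, -12
x: 3, 1, -3, -9, -17, -27

-27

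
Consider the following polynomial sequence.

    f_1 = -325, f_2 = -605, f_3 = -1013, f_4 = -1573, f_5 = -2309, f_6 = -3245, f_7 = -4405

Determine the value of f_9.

First differences: -280 , -408 , -560 , -736 , -936 , -1160
Second differences: -128 , -152 , -176 , -200 , -224
Third differences: -24 , -24 , -24 , -24
Constant third difference = -24, so extend:
-224 − 24 = -248;  -1160 − 248 = -1408;  -4405 − 1408 = -5813
-248 − 24 = -272;  -1408 − 272 = -1680;  -5813 − 1680 = -7493

-7493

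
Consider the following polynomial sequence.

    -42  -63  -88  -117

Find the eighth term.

-273

D1: -21  -25  -29
D2: -4  -4
The second differences are constant (-4).
-29 − 4 = -33;  -117 − 33 = -150
-33 − 4 = -37;  -150 − 37 = -187
-37 − 4 = -41;  -187 − 41 = -228
-41 − 4 = -45;  -228 − 45 = -273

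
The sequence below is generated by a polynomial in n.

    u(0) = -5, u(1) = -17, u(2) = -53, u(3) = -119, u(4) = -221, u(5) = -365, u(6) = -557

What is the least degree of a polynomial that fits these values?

3

D1: -12, -36, -66, -102, -144, -192
D2: -24, -30, -36, -42, -48
D3: -6, -6, -6, -6
The third differences are constant, so the polynomial has degree 3.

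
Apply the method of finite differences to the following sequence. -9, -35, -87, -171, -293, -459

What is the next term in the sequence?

-675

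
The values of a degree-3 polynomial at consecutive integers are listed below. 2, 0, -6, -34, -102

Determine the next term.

-2  -6  -28  -68
-4  -22  -40
-18  -18
Constant third difference = -18, so extend:
-40 − 18 = -58;  -68 − 58 = -126;  -102 − 126 = -228

-228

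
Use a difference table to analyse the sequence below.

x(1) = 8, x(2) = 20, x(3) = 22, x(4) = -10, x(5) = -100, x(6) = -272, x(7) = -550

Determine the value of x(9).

12  2  -32  -90  -172  -278
-10  -34  -58  -82  -106
-24  -24  -24  -24
Third differences constant at -24.
-106 − 24 = -130;  -278 − 130 = -408;  -550 − 408 = -958
-130 − 24 = -154;  -408 − 154 = -562;  -958 − 562 = -1520

-1520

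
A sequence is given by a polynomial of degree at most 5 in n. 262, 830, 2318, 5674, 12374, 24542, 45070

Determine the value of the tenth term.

First differences: 568, 1488, 3356, 6700, 12168, 20528
Second differences: 920, 1868, 3344, 5468, 8360
Third differences: 948, 1476, 2124, 2892
Fourth differences: 528, 648, 768
Fifth differences: 120, 120
Fifth differences constant at 120.
768 + 120 = 888;  2892 + 888 = 3780;  8360 + 3780 = 12140;  20528 + 12140 = 32668;  45070 + 32668 = 77738
888 + 120 = 1008;  3780 + 1008 = 4788;  12140 + 4788 = 16928;  32668 + 16928 = 49596;  77738 + 49596 = 127334
1008 + 120 = 1128;  4788 + 1128 = 5916;  16928 + 5916 = 22844;  49596 + 22844 = 72440;  127334 + 72440 = 199774

199774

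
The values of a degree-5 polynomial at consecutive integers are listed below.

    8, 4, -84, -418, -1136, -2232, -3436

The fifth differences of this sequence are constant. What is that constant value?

First differences: -4, -88, -334, -718, -1096, -1204
Second differences: -84, -246, -384, -378, -108
Third differences: -162, -138, 6, 270
Fourth differences: 24, 144, 264
Fifth differences: 120, 120

120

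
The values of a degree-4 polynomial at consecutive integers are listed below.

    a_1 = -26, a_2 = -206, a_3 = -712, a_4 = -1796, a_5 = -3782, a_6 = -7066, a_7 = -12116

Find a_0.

D1: -180, -506, -1084, -1986, -3284, -5050
D2: -326, -578, -902, -1298, -1766
D3: -252, -324, -396, -468
D4: -72, -72, -72
The fourth differences are constant at -72.
Work back: -252 + 72 = -180;  -326 + 180 = -146;  -180 + 146 = -34;  -26 + 34 = 8

8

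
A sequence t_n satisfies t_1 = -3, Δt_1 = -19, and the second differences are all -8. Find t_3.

Build the table forward from the leading diagonal:
Second differences: -8  -8  -8
First differences: -19  -27  -35
t: -3  -22  -49

-49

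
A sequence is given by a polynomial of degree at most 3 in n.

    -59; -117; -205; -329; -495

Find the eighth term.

-1305

First differences: -58 , -88 , -124 , -166
Second differences: -30 , -36 , -42
Third differences: -6 , -6
Third differences constant at -6.
-42 − 6 = -48;  -166 − 48 = -214;  -495 − 214 = -709
-48 − 6 = -54;  -214 − 54 = -268;  -709 − 268 = -977
-54 − 6 = -60;  -268 − 60 = -328;  -977 − 328 = -1305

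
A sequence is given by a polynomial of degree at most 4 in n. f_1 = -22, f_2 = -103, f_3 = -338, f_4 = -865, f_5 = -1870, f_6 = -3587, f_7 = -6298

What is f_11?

D1: -81 , -235 , -527 , -1005 , -1717 , -2711
D2: -154 , -292 , -478 , -712 , -994
D3: -138 , -186 , -234 , -282
D4: -48 , -48 , -48
Fourth differences constant at -48.
-282 − 48 = -330;  -994 − 330 = -1324;  -2711 − 1324 = -4035;  -6298 − 4035 = -10333
-330 − 48 = -378;  -1324 − 378 = -1702;  -4035 − 1702 = -5737;  -10333 − 5737 = -16070
-378 − 48 = -426;  -1702 − 426 = -2128;  -5737 − 2128 = -7865;  -16070 − 7865 = -23935
-426 − 48 = -474;  -2128 − 474 = -2602;  -7865 − 2602 = -10467;  -23935 − 10467 = -34402

-34402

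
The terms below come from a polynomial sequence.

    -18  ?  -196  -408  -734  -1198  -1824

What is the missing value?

-74

Using the last 5 terms:
-212  -326  -464  -626
-114  -138  -162
-24  -24
Constant third difference = -24.
Extend backward: -114 + 24 = -90;  -212 + 90 = -122;  -196 + 122 = -74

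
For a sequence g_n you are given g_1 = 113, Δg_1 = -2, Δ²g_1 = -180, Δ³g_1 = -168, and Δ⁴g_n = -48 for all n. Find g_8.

Build the table forward from the leading diagonal:
D4: -48  -48  -48  -48  -48  -48  -48  -48
D3: -168  -216  -264  -312  -360  -408  -456  -504
D2: -180  -348  -564  -828  -1140  -1500  -1908  -2364
D1: -2  -182  -530  -1094  -1922  -3062  -4562  -6470
g: 113  111  -71  -601  -1695  -3617  -6679  -11241

-11241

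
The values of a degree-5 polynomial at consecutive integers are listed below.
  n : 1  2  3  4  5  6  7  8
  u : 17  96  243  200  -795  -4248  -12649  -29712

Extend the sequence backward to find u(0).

D1: 79, 147, -43, -995, -3453, -8401, -17063
D2: 68, -190, -952, -2458, -4948, -8662
D3: -258, -762, -1506, -2490, -3714
D4: -504, -744, -984, -1224
D5: -240, -240, -240
The fifth differences are constant at -240.
Work back: -504 + 240 = -264;  -258 + 264 = 6;  68 − 6 = 62;  79 − 62 = 17;  17 − 17 = 0

0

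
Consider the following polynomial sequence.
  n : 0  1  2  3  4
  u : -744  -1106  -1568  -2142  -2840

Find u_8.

First differences: -362  -462  -574  -698
Second differences: -100  -112  -124
Third differences: -12  -12
The third differences are constant (-12).
-124 − 12 = -136;  -698 − 136 = -834;  -2840 − 834 = -3674
-136 − 12 = -148;  -834 − 148 = -982;  -3674 − 982 = -4656
-148 − 12 = -160;  -982 − 160 = -1142;  -4656 − 1142 = -5798
-160 − 12 = -172;  -1142 − 172 = -1314;  -5798 − 1314 = -7112

-7112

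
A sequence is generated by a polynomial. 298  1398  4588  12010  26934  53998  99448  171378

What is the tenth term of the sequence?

Δ: 1100 , 3190 , 7422 , 14924 , 27064 , 45450 , 71930
Δ²: 2090 , 4232 , 7502 , 12140 , 18386 , 26480
Δ³: 2142 , 3270 , 4638 , 6246 , 8094
Δ⁴: 1128 , 1368 , 1608 , 1848
Δ⁵: 240 , 240 , 240
Constant fifth difference = 240, so extend:
1848 + 240 = 2088;  8094 + 2088 = 10182;  26480 + 10182 = 36662;  71930 + 36662 = 108592;  171378 + 108592 = 279970
2088 + 240 = 2328;  10182 + 2328 = 12510;  36662 + 12510 = 49172;  108592 + 49172 = 157764;  279970 + 157764 = 437734

437734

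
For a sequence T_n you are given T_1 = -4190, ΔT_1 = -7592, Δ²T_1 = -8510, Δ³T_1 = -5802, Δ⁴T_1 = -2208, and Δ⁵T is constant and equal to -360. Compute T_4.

Build the table forward from the leading diagonal:
Δ⁵: -360  -360  -360  -360
Δ⁴: -2208  -2568  -2928  -3288
Δ³: -5802  -8010  -10578  -13506
Δ²: -8510  -14312  -22322  -32900
Δ: -7592  -16102  -30414  -52736
T: -4190  -11782  -27884  -58298

-58298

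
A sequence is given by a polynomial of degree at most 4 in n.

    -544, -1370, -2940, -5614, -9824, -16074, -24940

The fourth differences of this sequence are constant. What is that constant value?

Δ: -826, -1570, -2674, -4210, -6250, -8866
Δ²: -744, -1104, -1536, -2040, -2616
Δ³: -360, -432, -504, -576
Δ⁴: -72, -72, -72

-72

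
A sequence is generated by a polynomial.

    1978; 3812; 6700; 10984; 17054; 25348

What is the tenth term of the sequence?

1834, 2888, 4284, 6070, 8294
1054, 1396, 1786, 2224
342, 390, 438
48, 48
Fourth differences constant at 48.
438 + 48 = 486;  2224 + 486 = 2710;  8294 + 2710 = 11004;  25348 + 11004 = 36352
486 + 48 = 534;  2710 + 534 = 3244;  11004 + 3244 = 14248;  36352 + 14248 = 50600
534 + 48 = 582;  3244 + 582 = 3826;  14248 + 3826 = 18074;  50600 + 18074 = 68674
582 + 48 = 630;  3826 + 630 = 4456;  18074 + 4456 = 22530;  68674 + 22530 = 91204

91204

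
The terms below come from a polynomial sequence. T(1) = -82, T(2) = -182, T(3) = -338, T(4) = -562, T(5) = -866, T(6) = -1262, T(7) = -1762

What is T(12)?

Δ: -100  -156  -224  -304  -396  -500
Δ²: -56  -68  -80  -92  -104
Δ³: -12  -12  -12  -12
The third differences are constant (-12).
-104 − 12 = -116;  -500 − 116 = -616;  -1762 − 616 = -2378
-116 − 12 = -128;  -616 − 128 = -744;  -2378 − 744 = -3122
-128 − 12 = -140;  -744 − 140 = -884;  -3122 − 884 = -4006
-140 − 12 = -152;  -884 − 152 = -1036;  -4006 − 1036 = -5042
-152 − 12 = -164;  -1036 − 164 = -1200;  -5042 − 1200 = -6242

-6242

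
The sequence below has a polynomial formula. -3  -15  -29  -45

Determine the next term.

-63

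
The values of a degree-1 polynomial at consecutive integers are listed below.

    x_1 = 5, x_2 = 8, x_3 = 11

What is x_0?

Δ: 3  3
The first differences are constant at 3.
Work back: 5 − 3 = 2

2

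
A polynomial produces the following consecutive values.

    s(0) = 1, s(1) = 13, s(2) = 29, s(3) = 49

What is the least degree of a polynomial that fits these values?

2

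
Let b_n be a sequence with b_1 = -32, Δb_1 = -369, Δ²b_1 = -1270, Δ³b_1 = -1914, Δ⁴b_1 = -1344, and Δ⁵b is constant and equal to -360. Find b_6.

-40797

Build the table forward from the leading diagonal:
Fifth differences: -360  -360  -360  -360  -360  -360
Fourth differences: -1344  -1704  -2064  -2424  -2784  -3144
Third differences: -1914  -3258  -4962  -7026  -9450  -12234
Second differences: -1270  -3184  -6442  -11404  -18430  -27880
First differences: -369  -1639  -4823  -11265  -22669  -41099
b: -32  -401  -2040  -6863  -18128  -40797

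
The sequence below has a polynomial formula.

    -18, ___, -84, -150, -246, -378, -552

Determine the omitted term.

Using the last 5 terms:
First differences: -66  -96  -132  -174
Second differences: -30  -36  -42
Third differences: -6  -6
Constant third difference = -6.
Extend backward: -30 + 6 = -24;  -66 + 24 = -42;  -84 + 42 = -42

-42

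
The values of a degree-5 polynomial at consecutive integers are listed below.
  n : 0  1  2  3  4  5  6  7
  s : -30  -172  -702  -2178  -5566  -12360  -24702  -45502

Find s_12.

First differences: -142 , -530 , -1476 , -3388 , -6794 , -12342 , -20800
Second differences: -388 , -946 , -1912 , -3406 , -5548 , -8458
Third differences: -558 , -966 , -1494 , -2142 , -2910
Fourth differences: -408 , -528 , -648 , -768
Fifth differences: -120 , -120 , -120
Constant fifth difference = -120, so extend:
-768 − 120 = -888;  -2910 − 888 = -3798;  -8458 − 3798 = -12256;  -20800 − 12256 = -33056;  -45502 − 33056 = -78558
-888 − 120 = -1008;  -3798 − 1008 = -4806;  -12256 − 4806 = -17062;  -33056 − 17062 = -50118;  -78558 − 50118 = -128676
-1008 − 120 = -1128;  -4806 − 1128 = -5934;  -17062 − 5934 = -22996;  -50118 − 22996 = -73114;  -128676 − 73114 = -201790
-1128 − 120 = -1248;  -5934 − 1248 = -7182;  -22996 − 7182 = -30178;  -73114 − 30178 = -103292;  -201790 − 103292 = -305082
-1248 − 120 = -1368;  -7182 − 1368 = -8550;  -30178 − 8550 = -38728;  -103292 − 38728 = -142020;  -305082 − 142020 = -447102

-447102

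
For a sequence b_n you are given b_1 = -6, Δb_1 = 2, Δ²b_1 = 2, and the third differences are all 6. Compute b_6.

84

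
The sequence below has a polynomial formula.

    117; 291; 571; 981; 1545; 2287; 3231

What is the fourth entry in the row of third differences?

24

D1: 174, 280, 410, 564, 742, 944
D2: 106, 130, 154, 178, 202
D3: 24, 24, 24, 24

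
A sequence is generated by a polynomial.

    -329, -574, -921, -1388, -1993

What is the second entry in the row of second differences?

First differences: -245, -347, -467, -605
Second differences: -102, -120, -138
Third differences: -18, -18

-120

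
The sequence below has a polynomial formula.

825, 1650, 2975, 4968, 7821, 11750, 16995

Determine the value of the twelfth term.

D1: 825, 1325, 1993, 2853, 3929, 5245
D2: 500, 668, 860, 1076, 1316
D3: 168, 192, 216, 240
D4: 24, 24, 24
The fourth differences are constant (24).
240 + 24 = 264;  1316 + 264 = 1580;  5245 + 1580 = 6825;  16995 + 6825 = 23820
264 + 24 = 288;  1580 + 288 = 1868;  6825 + 1868 = 8693;  23820 + 8693 = 32513
288 + 24 = 312;  1868 + 312 = 2180;  8693 + 2180 = 10873;  32513 + 10873 = 43386
312 + 24 = 336;  2180 + 336 = 2516;  10873 + 2516 = 13389;  43386 + 13389 = 56775
336 + 24 = 360;  2516 + 360 = 2876;  13389 + 2876 = 16265;  56775 + 16265 = 73040

73040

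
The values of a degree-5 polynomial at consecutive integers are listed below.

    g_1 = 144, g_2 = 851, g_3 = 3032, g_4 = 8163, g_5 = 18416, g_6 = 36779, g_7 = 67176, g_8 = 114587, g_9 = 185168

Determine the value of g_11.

427064

First differences: 707, 2181, 5131, 10253, 18363, 30397, 47411, 70581
Second differences: 1474, 2950, 5122, 8110, 12034, 17014, 23170
Third differences: 1476, 2172, 2988, 3924, 4980, 6156
Fourth differences: 696, 816, 936, 1056, 1176
Fifth differences: 120, 120, 120, 120
Constant fifth difference = 120, so extend:
1176 + 120 = 1296;  6156 + 1296 = 7452;  23170 + 7452 = 30622;  70581 + 30622 = 101203;  185168 + 101203 = 286371
1296 + 120 = 1416;  7452 + 1416 = 8868;  30622 + 8868 = 39490;  101203 + 39490 = 140693;  286371 + 140693 = 427064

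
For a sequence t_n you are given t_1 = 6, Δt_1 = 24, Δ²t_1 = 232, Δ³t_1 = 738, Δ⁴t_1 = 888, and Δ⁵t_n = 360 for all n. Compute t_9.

Build the table forward from the leading diagonal:
Fifth differences: 360, 360, 360, 360, 360, 360, 360, 360, 360
Fourth differences: 888, 1248, 1608, 1968, 2328, 2688, 3048, 3408, 3768
Third differences: 738, 1626, 2874, 4482, 6450, 8778, 11466, 14514, 17922
Second differences: 232, 970, 2596, 5470, 9952, 16402, 25180, 36646, 51160
First differences: 24, 256, 1226, 3822, 9292, 19244, 35646, 60826, 97472
t: 6, 30, 286, 1512, 5334, 14626, 33870, 69516, 130342

130342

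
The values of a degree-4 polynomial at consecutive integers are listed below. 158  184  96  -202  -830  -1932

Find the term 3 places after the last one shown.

D1: 26  -88  -298  -628  -1102
D2: -114  -210  -330  -474
D3: -96  -120  -144
D4: -24  -24
The fourth differences are constant (-24).
-144 − 24 = -168;  -474 − 168 = -642;  -1102 − 642 = -1744;  -1932 − 1744 = -3676
-168 − 24 = -192;  -642 − 192 = -834;  -1744 − 834 = -2578;  -3676 − 2578 = -6254
-192 − 24 = -216;  -834 − 216 = -1050;  -2578 − 1050 = -3628;  -6254 − 3628 = -9882

-9882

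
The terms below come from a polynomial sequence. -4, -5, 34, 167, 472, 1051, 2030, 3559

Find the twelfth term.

Δ: -1 , 39 , 133 , 305 , 579 , 979 , 1529
Δ²: 40 , 94 , 172 , 274 , 400 , 550
Δ³: 54 , 78 , 102 , 126 , 150
Δ⁴: 24 , 24 , 24 , 24
The fourth differences are constant (24).
150 + 24 = 174;  550 + 174 = 724;  1529 + 724 = 2253;  3559 + 2253 = 5812
174 + 24 = 198;  724 + 198 = 922;  2253 + 922 = 3175;  5812 + 3175 = 8987
198 + 24 = 222;  922 + 222 = 1144;  3175 + 1144 = 4319;  8987 + 4319 = 13306
222 + 24 = 246;  1144 + 246 = 1390;  4319 + 1390 = 5709;  13306 + 5709 = 19015

19015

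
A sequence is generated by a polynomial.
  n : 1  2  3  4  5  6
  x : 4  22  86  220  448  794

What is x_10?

3838

18 , 64 , 134 , 228 , 346
46 , 70 , 94 , 118
24 , 24 , 24
The third differences are constant (24).
118 + 24 = 142;  346 + 142 = 488;  794 + 488 = 1282
142 + 24 = 166;  488 + 166 = 654;  1282 + 654 = 1936
166 + 24 = 190;  654 + 190 = 844;  1936 + 844 = 2780
190 + 24 = 214;  844 + 214 = 1058;  2780 + 1058 = 3838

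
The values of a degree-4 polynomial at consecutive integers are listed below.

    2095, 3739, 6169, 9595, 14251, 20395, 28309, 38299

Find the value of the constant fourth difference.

D1: 1644, 2430, 3426, 4656, 6144, 7914, 9990
D2: 786, 996, 1230, 1488, 1770, 2076
D3: 210, 234, 258, 282, 306
D4: 24, 24, 24, 24

24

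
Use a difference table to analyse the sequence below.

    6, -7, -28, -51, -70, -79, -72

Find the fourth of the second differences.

10

D1: -13, -21, -23, -19, -9, 7
D2: -8, -2, 4, 10, 16
D3: 6, 6, 6, 6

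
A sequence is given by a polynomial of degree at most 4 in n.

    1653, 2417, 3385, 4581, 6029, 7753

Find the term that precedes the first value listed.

1069

First differences: 764  968  1196  1448  1724
Second differences: 204  228  252  276
Third differences: 24  24  24
The third differences are constant at 24.
Work back: 204 − 24 = 180;  764 − 180 = 584;  1653 − 584 = 1069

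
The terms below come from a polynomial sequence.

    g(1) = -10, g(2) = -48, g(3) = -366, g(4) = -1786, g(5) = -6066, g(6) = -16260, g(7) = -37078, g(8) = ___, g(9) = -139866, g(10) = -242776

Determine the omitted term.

Using the first 7 terms:
First differences: -38  -318  -1420  -4280  -10194  -20818
Second differences: -280  -1102  -2860  -5914  -10624
Third differences: -822  -1758  -3054  -4710
Fourth differences: -936  -1296  -1656
Fifth differences: -360  -360
Constant fifth difference = -360.
Extend forward: -1656 − 360 = -2016;  -4710 − 2016 = -6726;  -10624 − 6726 = -17350;  -20818 − 17350 = -38168;  -37078 − 38168 = -75246

-75246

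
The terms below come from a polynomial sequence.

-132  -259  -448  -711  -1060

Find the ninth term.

-3556

D1: -127, -189, -263, -349
D2: -62, -74, -86
D3: -12, -12
Third differences constant at -12.
-86 − 12 = -98;  -349 − 98 = -447;  -1060 − 447 = -1507
-98 − 12 = -110;  -447 − 110 = -557;  -1507 − 557 = -2064
-110 − 12 = -122;  -557 − 122 = -679;  -2064 − 679 = -2743
-122 − 12 = -134;  -679 − 134 = -813;  -2743 − 813 = -3556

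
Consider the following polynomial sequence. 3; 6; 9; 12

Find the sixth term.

18

First differences: 3, 3, 3
First differences constant at 3.
12 + 3 = 15
15 + 3 = 18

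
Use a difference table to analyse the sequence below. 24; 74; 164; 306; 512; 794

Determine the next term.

First differences: 50, 90, 142, 206, 282
Second differences: 40, 52, 64, 76
Third differences: 12, 12, 12
The third differences are constant (12).
76 + 12 = 88;  282 + 88 = 370;  794 + 370 = 1164

1164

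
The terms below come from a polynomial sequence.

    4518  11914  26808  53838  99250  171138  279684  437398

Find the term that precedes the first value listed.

1350

First differences: 7396  14894  27030  45412  71888  108546  157714
Second differences: 7498  12136  18382  26476  36658  49168
Third differences: 4638  6246  8094  10182  12510
Fourth differences: 1608  1848  2088  2328
Fifth differences: 240  240  240
The fifth differences are constant at 240.
Work back: 1608 − 240 = 1368;  4638 − 1368 = 3270;  7498 − 3270 = 4228;  7396 − 4228 = 3168;  4518 − 3168 = 1350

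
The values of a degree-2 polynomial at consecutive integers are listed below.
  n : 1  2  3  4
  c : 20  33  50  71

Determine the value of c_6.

125

13, 17, 21
4, 4
Constant second difference = 4, so extend:
21 + 4 = 25;  71 + 25 = 96
25 + 4 = 29;  96 + 29 = 125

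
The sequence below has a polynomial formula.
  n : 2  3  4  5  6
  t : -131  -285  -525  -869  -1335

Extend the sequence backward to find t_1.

Δ: -154, -240, -344, -466
Δ²: -86, -104, -122
Δ³: -18, -18
The third differences are constant at -18.
Work back: -86 + 18 = -68;  -154 + 68 = -86;  -131 + 86 = -45

-45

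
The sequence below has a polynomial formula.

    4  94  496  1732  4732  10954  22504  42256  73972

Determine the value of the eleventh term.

First differences: 90, 402, 1236, 3000, 6222, 11550, 19752, 31716
Second differences: 312, 834, 1764, 3222, 5328, 8202, 11964
Third differences: 522, 930, 1458, 2106, 2874, 3762
Fourth differences: 408, 528, 648, 768, 888
Fifth differences: 120, 120, 120, 120
Fifth differences constant at 120.
888 + 120 = 1008;  3762 + 1008 = 4770;  11964 + 4770 = 16734;  31716 + 16734 = 48450;  73972 + 48450 = 122422
1008 + 120 = 1128;  4770 + 1128 = 5898;  16734 + 5898 = 22632;  48450 + 22632 = 71082;  122422 + 71082 = 193504

193504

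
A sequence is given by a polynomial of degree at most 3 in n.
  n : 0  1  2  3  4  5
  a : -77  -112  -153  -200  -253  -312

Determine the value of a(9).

-608

Δ: -35, -41, -47, -53, -59
Δ²: -6, -6, -6, -6
Constant second difference = -6, so extend:
-59 − 6 = -65;  -312 − 65 = -377
-65 − 6 = -71;  -377 − 71 = -448
-71 − 6 = -77;  -448 − 77 = -525
-77 − 6 = -83;  -525 − 83 = -608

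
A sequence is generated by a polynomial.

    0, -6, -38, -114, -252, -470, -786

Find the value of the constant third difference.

-18

Δ: -6, -32, -76, -138, -218, -316
Δ²: -26, -44, -62, -80, -98
Δ³: -18, -18, -18, -18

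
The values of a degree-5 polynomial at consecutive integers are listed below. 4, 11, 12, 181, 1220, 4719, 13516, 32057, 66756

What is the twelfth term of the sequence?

369021

First differences: 7, 1, 169, 1039, 3499, 8797, 18541, 34699
Second differences: -6, 168, 870, 2460, 5298, 9744, 16158
Third differences: 174, 702, 1590, 2838, 4446, 6414
Fourth differences: 528, 888, 1248, 1608, 1968
Fifth differences: 360, 360, 360, 360
Constant fifth difference = 360, so extend:
1968 + 360 = 2328;  6414 + 2328 = 8742;  16158 + 8742 = 24900;  34699 + 24900 = 59599;  66756 + 59599 = 126355
2328 + 360 = 2688;  8742 + 2688 = 11430;  24900 + 11430 = 36330;  59599 + 36330 = 95929;  126355 + 95929 = 222284
2688 + 360 = 3048;  11430 + 3048 = 14478;  36330 + 14478 = 50808;  95929 + 50808 = 146737;  222284 + 146737 = 369021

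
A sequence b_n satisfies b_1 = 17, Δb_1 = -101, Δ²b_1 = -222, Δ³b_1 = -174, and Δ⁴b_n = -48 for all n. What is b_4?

Build the table forward from the leading diagonal:
Δ⁴: -48, -48, -48, -48
Δ³: -174, -222, -270, -318
Δ²: -222, -396, -618, -888
Δ: -101, -323, -719, -1337
b: 17, -84, -407, -1126

-1126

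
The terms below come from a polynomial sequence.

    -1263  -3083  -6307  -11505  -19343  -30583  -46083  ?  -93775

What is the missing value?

Using the first 7 terms:
-1820, -3224, -5198, -7838, -11240, -15500
-1404, -1974, -2640, -3402, -4260
-570, -666, -762, -858
-96, -96, -96
Constant fourth difference = -96.
Extend forward: -858 − 96 = -954;  -4260 − 954 = -5214;  -15500 − 5214 = -20714;  -46083 − 20714 = -66797

-66797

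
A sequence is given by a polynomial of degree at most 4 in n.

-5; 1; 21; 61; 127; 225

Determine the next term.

361

First differences: 6 , 20 , 40 , 66 , 98
Second differences: 14 , 20 , 26 , 32
Third differences: 6 , 6 , 6
The third differences are constant (6).
32 + 6 = 38;  98 + 38 = 136;  225 + 136 = 361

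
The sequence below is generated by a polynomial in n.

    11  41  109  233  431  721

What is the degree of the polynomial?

3

D1: 30, 68, 124, 198, 290
D2: 38, 56, 74, 92
D3: 18, 18, 18
The third differences are constant, so the polynomial has degree 3.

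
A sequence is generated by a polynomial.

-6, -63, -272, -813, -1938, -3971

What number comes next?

-7308

-57 , -209 , -541 , -1125 , -2033
-152 , -332 , -584 , -908
-180 , -252 , -324
-72 , -72
The fourth differences are constant (-72).
-324 − 72 = -396;  -908 − 396 = -1304;  -2033 − 1304 = -3337;  -3971 − 3337 = -7308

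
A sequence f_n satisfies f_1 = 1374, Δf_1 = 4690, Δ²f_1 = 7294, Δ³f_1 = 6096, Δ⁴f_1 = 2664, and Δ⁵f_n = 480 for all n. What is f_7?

303684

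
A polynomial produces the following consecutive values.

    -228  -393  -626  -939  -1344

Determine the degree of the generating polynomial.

-165, -233, -313, -405
-68, -80, -92
-12, -12
The third differences are constant, so the polynomial has degree 3.

3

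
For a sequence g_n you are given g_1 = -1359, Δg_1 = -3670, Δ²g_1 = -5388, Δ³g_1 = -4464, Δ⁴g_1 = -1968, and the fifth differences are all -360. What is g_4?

-32997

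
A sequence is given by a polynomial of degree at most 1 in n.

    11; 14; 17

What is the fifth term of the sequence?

23

Δ: 3 , 3
The first differences are constant (3).
17 + 3 = 20
20 + 3 = 23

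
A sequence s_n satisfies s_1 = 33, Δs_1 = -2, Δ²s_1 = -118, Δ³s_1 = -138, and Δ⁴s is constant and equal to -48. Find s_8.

Build the table forward from the leading diagonal:
Fourth differences: -48, -48, -48, -48, -48, -48, -48, -48
Third differences: -138, -186, -234, -282, -330, -378, -426, -474
Second differences: -118, -256, -442, -676, -958, -1288, -1666, -2092
First differences: -2, -120, -376, -818, -1494, -2452, -3740, -5406
s: 33, 31, -89, -465, -1283, -2777, -5229, -8969

-8969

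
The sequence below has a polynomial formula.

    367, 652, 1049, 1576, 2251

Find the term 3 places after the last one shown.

5344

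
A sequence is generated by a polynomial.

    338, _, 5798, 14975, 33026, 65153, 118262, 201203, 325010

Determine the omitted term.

Using the last 7 terms:
First differences: 9177, 18051, 32127, 53109, 82941, 123807
Second differences: 8874, 14076, 20982, 29832, 40866
Third differences: 5202, 6906, 8850, 11034
Fourth differences: 1704, 1944, 2184
Fifth differences: 240, 240
Constant fifth difference = 240.
Extend backward: 1704 − 240 = 1464;  5202 − 1464 = 3738;  8874 − 3738 = 5136;  9177 − 5136 = 4041;  5798 − 4041 = 1757

1757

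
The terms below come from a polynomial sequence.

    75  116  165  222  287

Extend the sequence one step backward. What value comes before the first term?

42

Δ: 41, 49, 57, 65
Δ²: 8, 8, 8
The second differences are constant at 8.
Work back: 41 − 8 = 33;  75 − 33 = 42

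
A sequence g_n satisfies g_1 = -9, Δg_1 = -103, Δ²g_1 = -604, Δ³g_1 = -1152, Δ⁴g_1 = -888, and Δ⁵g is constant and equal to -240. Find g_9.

Build the table forward from the leading diagonal:
D5: -240  -240  -240  -240  -240  -240  -240  -240  -240
D4: -888  -1128  -1368  -1608  -1848  -2088  -2328  -2568  -2808
D3: -1152  -2040  -3168  -4536  -6144  -7992  -10080  -12408  -14976
D2: -604  -1756  -3796  -6964  -11500  -17644  -25636  -35716  -48124
D1: -103  -707  -2463  -6259  -13223  -24723  -42367  -68003  -103719
g: -9  -112  -819  -3282  -9541  -22764  -47487  -89854  -157857

-157857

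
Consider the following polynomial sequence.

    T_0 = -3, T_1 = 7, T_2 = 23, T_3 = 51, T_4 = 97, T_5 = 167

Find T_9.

807

D1: 10 , 16 , 28 , 46 , 70
D2: 6 , 12 , 18 , 24
D3: 6 , 6 , 6
The third differences are constant (6).
24 + 6 = 30;  70 + 30 = 100;  167 + 100 = 267
30 + 6 = 36;  100 + 36 = 136;  267 + 136 = 403
36 + 6 = 42;  136 + 42 = 178;  403 + 178 = 581
42 + 6 = 48;  178 + 48 = 226;  581 + 226 = 807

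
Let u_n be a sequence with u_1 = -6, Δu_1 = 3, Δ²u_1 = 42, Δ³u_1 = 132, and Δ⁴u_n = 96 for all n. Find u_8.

8877

Build the table forward from the leading diagonal:
Δ⁴: 96, 96, 96, 96, 96, 96, 96, 96
Δ³: 132, 228, 324, 420, 516, 612, 708, 804
Δ²: 42, 174, 402, 726, 1146, 1662, 2274, 2982
Δ: 3, 45, 219, 621, 1347, 2493, 4155, 6429
u: -6, -3, 42, 261, 882, 2229, 4722, 8877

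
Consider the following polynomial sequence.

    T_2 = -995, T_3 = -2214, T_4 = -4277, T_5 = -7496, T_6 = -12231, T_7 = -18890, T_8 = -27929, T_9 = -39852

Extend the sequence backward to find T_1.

-356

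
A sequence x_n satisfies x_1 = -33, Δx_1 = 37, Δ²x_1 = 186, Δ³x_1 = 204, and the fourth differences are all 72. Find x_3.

227

Build the table forward from the leading diagonal:
Fourth differences: 72, 72, 72
Third differences: 204, 276, 348
Second differences: 186, 390, 666
First differences: 37, 223, 613
x: -33, 4, 227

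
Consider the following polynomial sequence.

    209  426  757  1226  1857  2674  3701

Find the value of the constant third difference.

24

Δ: 217, 331, 469, 631, 817, 1027
Δ²: 114, 138, 162, 186, 210
Δ³: 24, 24, 24, 24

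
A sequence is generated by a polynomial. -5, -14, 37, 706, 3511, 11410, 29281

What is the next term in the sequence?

64402

D1: -9, 51, 669, 2805, 7899, 17871
D2: 60, 618, 2136, 5094, 9972
D3: 558, 1518, 2958, 4878
D4: 960, 1440, 1920
D5: 480, 480
Fifth differences constant at 480.
1920 + 480 = 2400;  4878 + 2400 = 7278;  9972 + 7278 = 17250;  17871 + 17250 = 35121;  29281 + 35121 = 64402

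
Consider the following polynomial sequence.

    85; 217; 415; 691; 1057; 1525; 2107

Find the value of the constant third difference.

12

Δ: 132, 198, 276, 366, 468, 582
Δ²: 66, 78, 90, 102, 114
Δ³: 12, 12, 12, 12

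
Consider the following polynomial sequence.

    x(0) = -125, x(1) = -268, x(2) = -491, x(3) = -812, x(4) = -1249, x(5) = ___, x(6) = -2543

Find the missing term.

-1820

Using the first 5 terms:
-143, -223, -321, -437
-80, -98, -116
-18, -18
Constant third difference = -18.
Extend forward: -116 − 18 = -134;  -437 − 134 = -571;  -1249 − 571 = -1820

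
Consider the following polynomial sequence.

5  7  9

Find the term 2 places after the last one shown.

13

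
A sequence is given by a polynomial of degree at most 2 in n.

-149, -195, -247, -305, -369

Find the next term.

-439

D1: -46 , -52 , -58 , -64
D2: -6 , -6 , -6
Constant second difference = -6, so extend:
-64 − 6 = -70;  -369 − 70 = -439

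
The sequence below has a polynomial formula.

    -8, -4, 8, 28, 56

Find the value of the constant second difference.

8

Δ: 4, 12, 20, 28
Δ²: 8, 8, 8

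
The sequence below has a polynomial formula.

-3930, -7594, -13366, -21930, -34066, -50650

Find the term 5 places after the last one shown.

Δ: -3664 , -5772 , -8564 , -12136 , -16584
Δ²: -2108 , -2792 , -3572 , -4448
Δ³: -684 , -780 , -876
Δ⁴: -96 , -96
Fourth differences constant at -96.
-876 − 96 = -972;  -4448 − 972 = -5420;  -16584 − 5420 = -22004;  -50650 − 22004 = -72654
-972 − 96 = -1068;  -5420 − 1068 = -6488;  -22004 − 6488 = -28492;  -72654 − 28492 = -101146
-1068 − 96 = -1164;  -6488 − 1164 = -7652;  -28492 − 7652 = -36144;  -101146 − 36144 = -137290
-1164 − 96 = -1260;  -7652 − 1260 = -8912;  -36144 − 8912 = -45056;  -137290 − 45056 = -182346
-1260 − 96 = -1356;  -8912 − 1356 = -10268;  -45056 − 10268 = -55324;  -182346 − 55324 = -237670

-237670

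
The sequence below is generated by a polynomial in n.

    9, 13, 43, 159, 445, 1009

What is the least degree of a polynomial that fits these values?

4

4, 30, 116, 286, 564
26, 86, 170, 278
60, 84, 108
24, 24
The fourth differences are constant, so the polynomial has degree 4.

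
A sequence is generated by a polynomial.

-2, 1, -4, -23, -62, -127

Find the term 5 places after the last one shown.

D1: 3, -5, -19, -39, -65
D2: -8, -14, -20, -26
D3: -6, -6, -6
Third differences constant at -6.
-26 − 6 = -32;  -65 − 32 = -97;  -127 − 97 = -224
-32 − 6 = -38;  -97 − 38 = -135;  -224 − 135 = -359
-38 − 6 = -44;  -135 − 44 = -179;  -359 − 179 = -538
-44 − 6 = -50;  -179 − 50 = -229;  -538 − 229 = -767
-50 − 6 = -56;  -229 − 56 = -285;  -767 − 285 = -1052

-1052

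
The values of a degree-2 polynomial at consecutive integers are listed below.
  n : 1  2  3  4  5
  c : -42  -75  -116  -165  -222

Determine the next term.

-287

Δ: -33 , -41 , -49 , -57
Δ²: -8 , -8 , -8
Second differences constant at -8.
-57 − 8 = -65;  -222 − 65 = -287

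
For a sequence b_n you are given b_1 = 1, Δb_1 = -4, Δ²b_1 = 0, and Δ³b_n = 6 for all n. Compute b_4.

-5

Build the table forward from the leading diagonal:
Δ³: 6  6  6  6
Δ²: 0  6  12  18
Δ: -4  -4  2  14
b: 1  -3  -7  -5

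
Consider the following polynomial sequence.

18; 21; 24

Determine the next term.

27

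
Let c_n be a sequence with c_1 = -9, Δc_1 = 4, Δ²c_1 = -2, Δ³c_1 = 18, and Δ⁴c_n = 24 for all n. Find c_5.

Build the table forward from the leading diagonal:
Δ⁴: 24  24  24  24  24
Δ³: 18  42  66  90  114
Δ²: -2  16  58  124  214
Δ: 4  2  18  76  200
c: -9  -5  -3  15  91

91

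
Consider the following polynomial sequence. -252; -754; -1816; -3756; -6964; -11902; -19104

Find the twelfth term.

-112804

-502, -1062, -1940, -3208, -4938, -7202
-560, -878, -1268, -1730, -2264
-318, -390, -462, -534
-72, -72, -72
Fourth differences constant at -72.
-534 − 72 = -606;  -2264 − 606 = -2870;  -7202 − 2870 = -10072;  -19104 − 10072 = -29176
-606 − 72 = -678;  -2870 − 678 = -3548;  -10072 − 3548 = -13620;  -29176 − 13620 = -42796
-678 − 72 = -750;  -3548 − 750 = -4298;  -13620 − 4298 = -17918;  -42796 − 17918 = -60714
-750 − 72 = -822;  -4298 − 822 = -5120;  -17918 − 5120 = -23038;  -60714 − 23038 = -83752
-822 − 72 = -894;  -5120 − 894 = -6014;  -23038 − 6014 = -29052;  -83752 − 29052 = -112804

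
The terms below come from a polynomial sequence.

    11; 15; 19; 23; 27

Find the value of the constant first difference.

4

First differences: 4, 4, 4, 4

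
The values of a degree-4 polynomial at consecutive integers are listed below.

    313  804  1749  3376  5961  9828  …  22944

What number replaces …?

Using the first 6 terms:
491, 945, 1627, 2585, 3867
454, 682, 958, 1282
228, 276, 324
48, 48
Constant fourth difference = 48.
Extend forward: 324 + 48 = 372;  1282 + 372 = 1654;  3867 + 1654 = 5521;  9828 + 5521 = 15349

15349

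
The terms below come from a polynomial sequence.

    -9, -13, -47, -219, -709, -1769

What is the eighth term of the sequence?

First differences: -4 , -34 , -172 , -490 , -1060
Second differences: -30 , -138 , -318 , -570
Third differences: -108 , -180 , -252
Fourth differences: -72 , -72
The fourth differences are constant (-72).
-252 − 72 = -324;  -570 − 324 = -894;  -1060 − 894 = -1954;  -1769 − 1954 = -3723
-324 − 72 = -396;  -894 − 396 = -1290;  -1954 − 1290 = -3244;  -3723 − 3244 = -6967

-6967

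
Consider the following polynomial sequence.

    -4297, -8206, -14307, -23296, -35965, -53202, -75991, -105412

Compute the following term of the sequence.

-3909 , -6101 , -8989 , -12669 , -17237 , -22789 , -29421
-2192 , -2888 , -3680 , -4568 , -5552 , -6632
-696 , -792 , -888 , -984 , -1080
-96 , -96 , -96 , -96
Constant fourth difference = -96, so extend:
-1080 − 96 = -1176;  -6632 − 1176 = -7808;  -29421 − 7808 = -37229;  -105412 − 37229 = -142641

-142641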